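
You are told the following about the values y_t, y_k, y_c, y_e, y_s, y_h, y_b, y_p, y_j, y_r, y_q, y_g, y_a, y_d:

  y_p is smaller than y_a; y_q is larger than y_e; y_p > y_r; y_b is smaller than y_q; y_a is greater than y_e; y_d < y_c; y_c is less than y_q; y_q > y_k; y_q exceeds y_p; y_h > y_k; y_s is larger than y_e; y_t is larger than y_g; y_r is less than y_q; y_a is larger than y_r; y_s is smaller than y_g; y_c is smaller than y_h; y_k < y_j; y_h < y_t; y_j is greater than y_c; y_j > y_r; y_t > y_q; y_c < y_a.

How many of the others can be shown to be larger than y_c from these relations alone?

From y_c the given relations immediately reach y_a, y_q, y_h, y_j.
From those, y_t — 5 in total.
Nothing else is reachable above y_c; 5 in all.

5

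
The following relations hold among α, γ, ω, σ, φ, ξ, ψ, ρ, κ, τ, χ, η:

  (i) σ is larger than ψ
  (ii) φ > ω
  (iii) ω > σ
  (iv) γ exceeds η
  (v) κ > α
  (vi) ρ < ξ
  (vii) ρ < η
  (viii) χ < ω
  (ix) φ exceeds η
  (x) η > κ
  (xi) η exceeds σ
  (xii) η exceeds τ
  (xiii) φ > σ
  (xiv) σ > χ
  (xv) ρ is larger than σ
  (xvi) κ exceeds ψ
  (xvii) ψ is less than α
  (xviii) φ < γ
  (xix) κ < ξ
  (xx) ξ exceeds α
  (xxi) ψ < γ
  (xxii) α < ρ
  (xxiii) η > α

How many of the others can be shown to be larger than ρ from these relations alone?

Directly above ρ: ξ, η.
One step further: φ, γ (4 so far).
Nothing else is reachable above ρ; 4 in all.

4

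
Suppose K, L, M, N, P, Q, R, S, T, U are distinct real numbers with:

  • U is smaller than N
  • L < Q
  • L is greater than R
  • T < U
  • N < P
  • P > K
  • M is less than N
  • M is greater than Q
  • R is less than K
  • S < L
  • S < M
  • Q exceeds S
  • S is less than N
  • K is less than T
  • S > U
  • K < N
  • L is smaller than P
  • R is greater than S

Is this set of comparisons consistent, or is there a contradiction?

Chaining the given relations yields K < T < U < S < R, so K < R. But one relation states R < K. These cannot both hold.

inconsistent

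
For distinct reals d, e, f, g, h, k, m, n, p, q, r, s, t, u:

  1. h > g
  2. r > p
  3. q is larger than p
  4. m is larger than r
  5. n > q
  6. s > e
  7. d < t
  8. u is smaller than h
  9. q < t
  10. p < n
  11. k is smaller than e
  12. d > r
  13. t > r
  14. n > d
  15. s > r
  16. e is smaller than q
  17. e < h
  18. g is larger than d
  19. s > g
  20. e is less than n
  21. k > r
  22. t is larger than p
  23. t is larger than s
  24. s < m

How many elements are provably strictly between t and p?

7

The relations place p below t. An element lies strictly between them when it is forced above p and also forced below t.
Above p: {r, k, e, q, d, g, s, h, m, n}. Below t: {r, k, e, q, d, g, s}.
Intersection: {r, k, e, q, d, g, s} — 7.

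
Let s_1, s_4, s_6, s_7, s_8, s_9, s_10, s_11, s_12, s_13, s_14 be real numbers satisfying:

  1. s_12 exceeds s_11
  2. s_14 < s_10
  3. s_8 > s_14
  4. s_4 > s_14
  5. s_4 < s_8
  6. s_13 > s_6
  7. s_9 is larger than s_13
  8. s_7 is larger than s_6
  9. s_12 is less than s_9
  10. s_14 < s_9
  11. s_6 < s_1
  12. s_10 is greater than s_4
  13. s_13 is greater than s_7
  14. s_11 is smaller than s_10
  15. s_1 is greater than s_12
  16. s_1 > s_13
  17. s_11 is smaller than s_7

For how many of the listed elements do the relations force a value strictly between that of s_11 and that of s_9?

Chaining upward from s_11 reaches: s_7, s_10, s_13, s_12, s_1.
Chaining downward from s_9 reaches: s_14, s_6, s_7, s_13, s_12.
Strictly between s_11 and s_9 are those in both lists: s_7, s_13, s_12 — 3 elements.

3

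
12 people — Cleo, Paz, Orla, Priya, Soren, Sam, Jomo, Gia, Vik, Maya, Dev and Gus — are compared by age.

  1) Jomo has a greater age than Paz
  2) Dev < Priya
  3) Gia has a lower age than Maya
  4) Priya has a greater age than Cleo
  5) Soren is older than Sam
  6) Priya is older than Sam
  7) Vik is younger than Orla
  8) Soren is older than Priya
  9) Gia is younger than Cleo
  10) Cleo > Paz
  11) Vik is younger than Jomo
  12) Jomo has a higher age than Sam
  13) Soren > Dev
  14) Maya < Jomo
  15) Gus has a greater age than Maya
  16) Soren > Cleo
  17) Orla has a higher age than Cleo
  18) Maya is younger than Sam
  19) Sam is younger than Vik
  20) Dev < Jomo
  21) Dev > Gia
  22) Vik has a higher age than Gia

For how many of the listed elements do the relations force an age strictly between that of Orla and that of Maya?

2

Chaining upward from Maya reaches: Gus, Sam, Vik, Priya, Jomo, Soren.
Chaining downward from Orla reaches: Gia, Paz, Sam, Vik, Cleo.
Strictly between Maya and Orla are those in both lists: Sam, Vik — 2 elements.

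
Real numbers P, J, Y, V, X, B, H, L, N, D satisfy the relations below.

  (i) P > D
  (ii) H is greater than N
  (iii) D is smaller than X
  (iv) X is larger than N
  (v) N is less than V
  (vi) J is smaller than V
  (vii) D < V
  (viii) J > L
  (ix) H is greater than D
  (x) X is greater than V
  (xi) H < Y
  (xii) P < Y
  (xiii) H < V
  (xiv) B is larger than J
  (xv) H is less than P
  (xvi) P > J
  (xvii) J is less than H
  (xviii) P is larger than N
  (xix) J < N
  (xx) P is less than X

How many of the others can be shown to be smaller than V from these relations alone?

From V the given relations immediately reach D, J, N, H.
From those, L — 5 in total.
Nothing else is reachable below V; 5 in all.

5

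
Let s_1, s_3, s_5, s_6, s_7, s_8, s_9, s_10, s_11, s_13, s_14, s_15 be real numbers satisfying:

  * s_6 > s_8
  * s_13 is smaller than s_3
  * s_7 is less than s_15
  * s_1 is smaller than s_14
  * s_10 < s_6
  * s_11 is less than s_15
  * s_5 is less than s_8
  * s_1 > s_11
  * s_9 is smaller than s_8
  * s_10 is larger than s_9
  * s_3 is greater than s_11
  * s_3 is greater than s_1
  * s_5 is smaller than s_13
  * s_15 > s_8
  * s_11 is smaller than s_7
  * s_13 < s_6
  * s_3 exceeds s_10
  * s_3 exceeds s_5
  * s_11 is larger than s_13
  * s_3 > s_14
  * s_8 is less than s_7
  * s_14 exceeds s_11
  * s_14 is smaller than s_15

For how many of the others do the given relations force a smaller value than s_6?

5

From s_6 the given relations immediately reach s_13, s_10, s_8.
From those, s_5, s_9 — 5 in total.
No other element is forced below s_6 by the given relations, so the count is 5.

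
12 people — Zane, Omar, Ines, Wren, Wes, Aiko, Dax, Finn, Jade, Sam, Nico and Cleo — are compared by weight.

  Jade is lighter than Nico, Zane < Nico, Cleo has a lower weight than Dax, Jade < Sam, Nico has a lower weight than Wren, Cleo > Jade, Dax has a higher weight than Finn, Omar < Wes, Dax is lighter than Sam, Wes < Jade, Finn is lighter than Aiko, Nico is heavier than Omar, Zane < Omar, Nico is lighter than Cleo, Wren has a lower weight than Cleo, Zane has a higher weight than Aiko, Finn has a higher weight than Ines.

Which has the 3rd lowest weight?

Chaining the given pairs: Ines < Finn < Aiko < Zane < Omar < Wes < Jade < Nico < Wren < Cleo < Dax < Sam.
The 3rd smallest is Aiko.

Aiko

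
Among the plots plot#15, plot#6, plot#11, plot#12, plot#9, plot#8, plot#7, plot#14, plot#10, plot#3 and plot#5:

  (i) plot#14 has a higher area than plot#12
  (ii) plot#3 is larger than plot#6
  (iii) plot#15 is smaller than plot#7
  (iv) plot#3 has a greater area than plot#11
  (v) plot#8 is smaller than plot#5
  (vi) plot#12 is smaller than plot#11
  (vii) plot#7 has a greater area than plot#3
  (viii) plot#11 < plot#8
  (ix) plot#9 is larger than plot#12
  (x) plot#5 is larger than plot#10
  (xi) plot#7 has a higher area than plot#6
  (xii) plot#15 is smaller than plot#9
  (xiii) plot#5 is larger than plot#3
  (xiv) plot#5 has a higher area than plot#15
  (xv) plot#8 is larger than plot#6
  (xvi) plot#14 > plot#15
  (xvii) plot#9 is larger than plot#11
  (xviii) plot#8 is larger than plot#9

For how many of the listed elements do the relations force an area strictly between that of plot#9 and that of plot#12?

1

Chaining upward from plot#12 reaches: plot#11, plot#3, plot#14, plot#8, plot#5, plot#7.
Chaining downward from plot#9 reaches: plot#15, plot#11.
Strictly between plot#12 and plot#9 are those in both lists: plot#11 — 1 element.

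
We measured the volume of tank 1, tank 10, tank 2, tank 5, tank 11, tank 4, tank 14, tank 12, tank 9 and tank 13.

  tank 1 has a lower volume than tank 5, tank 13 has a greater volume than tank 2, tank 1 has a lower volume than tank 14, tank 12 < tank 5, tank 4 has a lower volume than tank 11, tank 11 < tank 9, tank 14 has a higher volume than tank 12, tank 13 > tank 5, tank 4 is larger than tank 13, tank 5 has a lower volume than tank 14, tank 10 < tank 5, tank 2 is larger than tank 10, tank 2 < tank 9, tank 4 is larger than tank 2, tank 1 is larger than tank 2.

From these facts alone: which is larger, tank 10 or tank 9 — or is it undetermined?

The relevant relations are tank 10 < tank 2; tank 2 < tank 1; tank 1 < tank 5; tank 5 < tank 13; tank 13 < tank 4; tank 4 < tank 11; tank 11 < tank 9.
Together: tank 10 < tank 2 < tank 1 < tank 5 < tank 13 < tank 4 < tank 11 < tank 9.
So tank 9 is larger.

tank 9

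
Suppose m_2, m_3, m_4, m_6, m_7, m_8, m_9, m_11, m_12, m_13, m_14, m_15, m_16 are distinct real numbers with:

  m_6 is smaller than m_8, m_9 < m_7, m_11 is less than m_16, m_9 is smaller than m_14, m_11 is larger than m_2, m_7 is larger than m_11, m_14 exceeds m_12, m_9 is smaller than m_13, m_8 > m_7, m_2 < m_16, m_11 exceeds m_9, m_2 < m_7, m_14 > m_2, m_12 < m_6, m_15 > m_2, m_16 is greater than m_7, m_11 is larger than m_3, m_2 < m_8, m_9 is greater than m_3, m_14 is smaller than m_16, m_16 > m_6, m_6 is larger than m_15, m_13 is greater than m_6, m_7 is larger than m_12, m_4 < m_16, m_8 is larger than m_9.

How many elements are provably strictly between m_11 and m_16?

Chaining upward from m_11 reaches: m_7, m_8.
Chaining downward from m_16 reaches: m_3, m_4, m_2, m_12, m_15, m_9, m_6, m_7, m_14.
Strictly between m_11 and m_16 are those in both lists: m_7 — 1 element.

1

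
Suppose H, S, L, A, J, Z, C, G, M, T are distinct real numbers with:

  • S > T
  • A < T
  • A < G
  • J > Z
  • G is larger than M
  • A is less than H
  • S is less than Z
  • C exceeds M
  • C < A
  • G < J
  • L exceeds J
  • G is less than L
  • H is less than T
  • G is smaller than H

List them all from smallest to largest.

M < C < A < G < H < T < S < Z < J < L

The consecutive links are each given: M < C; C < A; A < G; G < H; H < T; T < S; S < Z; Z < J; J < L.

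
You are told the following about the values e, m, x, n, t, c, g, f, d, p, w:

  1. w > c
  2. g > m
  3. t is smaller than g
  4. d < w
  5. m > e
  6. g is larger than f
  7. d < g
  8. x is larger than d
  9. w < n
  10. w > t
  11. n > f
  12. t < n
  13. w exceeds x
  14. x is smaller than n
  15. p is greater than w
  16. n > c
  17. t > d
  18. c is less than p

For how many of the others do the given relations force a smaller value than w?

4

Directly below w: d, c, t, x.
No other element is forced below w by the given relations, so the count is 4.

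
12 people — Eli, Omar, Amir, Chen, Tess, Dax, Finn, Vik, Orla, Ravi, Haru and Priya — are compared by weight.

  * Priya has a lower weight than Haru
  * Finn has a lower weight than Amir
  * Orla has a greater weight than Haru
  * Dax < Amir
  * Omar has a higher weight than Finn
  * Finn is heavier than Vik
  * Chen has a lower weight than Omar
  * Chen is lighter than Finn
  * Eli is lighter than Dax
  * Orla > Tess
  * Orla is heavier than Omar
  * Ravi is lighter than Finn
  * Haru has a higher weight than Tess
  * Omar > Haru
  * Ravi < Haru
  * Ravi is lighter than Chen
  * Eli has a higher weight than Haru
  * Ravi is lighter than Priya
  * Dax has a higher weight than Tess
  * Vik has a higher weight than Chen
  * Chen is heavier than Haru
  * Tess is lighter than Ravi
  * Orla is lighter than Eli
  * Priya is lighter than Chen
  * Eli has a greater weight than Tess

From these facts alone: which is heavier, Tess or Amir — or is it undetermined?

Tess < Ravi and Ravi < Priya give Tess < Priya.
Then Priya < Haru extends the chain to Haru.
Then Haru < Chen extends the chain to Chen.
With Chen < Vik: Tess < Ravi < Priya < Haru < Chen < Vik.
With Vik < Finn: Tess < Ravi < Priya < Haru < Chen < Vik < Finn.
With Finn < Omar: Tess < Ravi < Priya < Haru < Chen < Vik < Finn < Omar.
Then Omar < Orla extends the chain to Orla.
Then Orla < Eli extends the chain to Eli.
Then Eli < Dax extends the chain to Dax.
Then Dax < Amir extends the chain to Amir.
So Amir is heavier.

Amir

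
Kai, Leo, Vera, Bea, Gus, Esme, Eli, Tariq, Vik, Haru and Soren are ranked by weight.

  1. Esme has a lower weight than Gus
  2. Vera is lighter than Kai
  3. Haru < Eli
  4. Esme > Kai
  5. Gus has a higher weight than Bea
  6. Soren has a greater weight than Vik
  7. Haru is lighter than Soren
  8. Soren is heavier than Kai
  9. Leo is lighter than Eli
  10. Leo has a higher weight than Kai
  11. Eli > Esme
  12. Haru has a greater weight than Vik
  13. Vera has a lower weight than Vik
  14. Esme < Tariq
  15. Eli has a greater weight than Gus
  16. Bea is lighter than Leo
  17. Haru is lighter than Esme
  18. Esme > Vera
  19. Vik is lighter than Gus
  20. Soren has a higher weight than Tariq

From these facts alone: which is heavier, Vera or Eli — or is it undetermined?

Vera < Vik and Vik < Haru give Vera < Haru.
Then Haru < Esme extends the chain to Esme.
Then Esme < Gus extends the chain to Gus.
With Gus < Eli: Vera < Vik < Haru < Esme < Gus < Eli.
So Eli is heavier.

Eli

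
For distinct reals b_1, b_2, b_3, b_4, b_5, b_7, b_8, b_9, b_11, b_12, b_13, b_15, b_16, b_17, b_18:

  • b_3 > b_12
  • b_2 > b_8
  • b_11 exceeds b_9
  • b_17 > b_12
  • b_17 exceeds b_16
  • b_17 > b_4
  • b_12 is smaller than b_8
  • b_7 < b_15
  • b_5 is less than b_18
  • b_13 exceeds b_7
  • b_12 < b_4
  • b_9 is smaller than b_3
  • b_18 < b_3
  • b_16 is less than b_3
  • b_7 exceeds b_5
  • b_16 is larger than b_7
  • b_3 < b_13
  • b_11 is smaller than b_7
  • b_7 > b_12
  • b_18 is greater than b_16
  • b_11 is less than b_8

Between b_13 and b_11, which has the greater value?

b_13

b_11 < b_7 < b_16 < b_18 < b_3 < b_13, by transitivity through b_7, b_16, b_18, b_3.
So b_11 < b_13; b_13 is the larger of the two.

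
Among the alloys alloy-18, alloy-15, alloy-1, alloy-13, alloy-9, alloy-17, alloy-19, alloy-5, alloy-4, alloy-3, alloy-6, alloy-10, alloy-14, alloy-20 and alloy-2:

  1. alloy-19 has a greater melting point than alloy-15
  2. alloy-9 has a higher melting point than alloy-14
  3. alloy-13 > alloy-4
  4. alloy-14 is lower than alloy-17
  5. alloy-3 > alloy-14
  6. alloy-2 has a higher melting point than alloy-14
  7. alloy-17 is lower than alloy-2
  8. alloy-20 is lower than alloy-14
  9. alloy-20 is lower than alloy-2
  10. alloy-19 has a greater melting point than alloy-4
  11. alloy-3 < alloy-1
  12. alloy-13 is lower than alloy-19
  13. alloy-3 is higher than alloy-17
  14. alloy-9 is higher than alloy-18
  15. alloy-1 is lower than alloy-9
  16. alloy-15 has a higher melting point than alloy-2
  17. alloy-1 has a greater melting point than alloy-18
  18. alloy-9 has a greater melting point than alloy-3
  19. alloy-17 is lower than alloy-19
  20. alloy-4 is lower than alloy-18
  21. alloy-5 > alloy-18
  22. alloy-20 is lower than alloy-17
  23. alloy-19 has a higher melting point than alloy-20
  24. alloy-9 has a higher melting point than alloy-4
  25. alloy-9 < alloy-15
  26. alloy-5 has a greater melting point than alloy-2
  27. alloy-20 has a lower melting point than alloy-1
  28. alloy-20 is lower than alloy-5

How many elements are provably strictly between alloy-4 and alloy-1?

1

The relations place alloy-4 below alloy-1. An element lies strictly between them when it is forced above alloy-4 and also forced below alloy-1.
Above alloy-4: {alloy-18, alloy-13, alloy-9, alloy-5, alloy-15, alloy-19}. Below alloy-1: {alloy-18, alloy-20, alloy-14, alloy-17, alloy-3}.
Intersection: {alloy-18} — 1.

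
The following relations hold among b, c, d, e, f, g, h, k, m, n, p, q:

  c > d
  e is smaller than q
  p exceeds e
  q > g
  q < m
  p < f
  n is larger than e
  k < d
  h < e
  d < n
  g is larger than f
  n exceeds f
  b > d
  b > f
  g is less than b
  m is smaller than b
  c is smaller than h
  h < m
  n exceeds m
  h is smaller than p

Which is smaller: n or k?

k

k < d and d < c give k < c.
With c < h: k < d < c < h.
Then h < e extends the chain to e.
Then e < p extends the chain to p.
With p < f: k < d < c < h < e < p < f.
Then f < g extends the chain to g.
Then g < q extends the chain to q.
Then q < m extends the chain to m.
With m < n: k < d < c < h < e < p < f < g < q < m < n.
So k < n; k is the smaller of the two.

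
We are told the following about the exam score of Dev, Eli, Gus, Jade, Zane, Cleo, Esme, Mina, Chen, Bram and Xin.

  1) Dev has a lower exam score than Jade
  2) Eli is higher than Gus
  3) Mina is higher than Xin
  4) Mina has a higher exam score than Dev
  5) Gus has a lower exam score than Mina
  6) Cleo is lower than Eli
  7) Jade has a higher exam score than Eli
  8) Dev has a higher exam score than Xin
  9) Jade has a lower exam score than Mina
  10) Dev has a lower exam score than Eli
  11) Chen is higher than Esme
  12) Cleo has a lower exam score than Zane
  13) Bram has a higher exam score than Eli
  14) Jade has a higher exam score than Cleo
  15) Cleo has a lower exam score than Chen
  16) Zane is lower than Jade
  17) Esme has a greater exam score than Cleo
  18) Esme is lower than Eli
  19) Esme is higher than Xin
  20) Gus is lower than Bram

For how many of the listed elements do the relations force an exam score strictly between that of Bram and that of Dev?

The relations place Dev below Bram. An element lies strictly between them when it is forced above Dev and also forced below Bram.
Above Dev: {Eli, Jade, Mina}. Below Bram: {Cleo, Xin, Gus, Esme, Eli}.
Intersection: {Eli} — 1.

1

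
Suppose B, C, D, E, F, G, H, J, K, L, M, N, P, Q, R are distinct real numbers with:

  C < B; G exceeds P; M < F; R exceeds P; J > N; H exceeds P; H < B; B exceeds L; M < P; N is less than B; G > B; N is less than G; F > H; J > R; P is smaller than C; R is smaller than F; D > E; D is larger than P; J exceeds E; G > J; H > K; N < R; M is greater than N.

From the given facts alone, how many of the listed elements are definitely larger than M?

From M the given relations immediately reach P, F.
From those, R, C, H, G, D — 7 in total.
From those, J, B — 9 in total.
No other element is forced above M by the given relations, so the count is 9.

9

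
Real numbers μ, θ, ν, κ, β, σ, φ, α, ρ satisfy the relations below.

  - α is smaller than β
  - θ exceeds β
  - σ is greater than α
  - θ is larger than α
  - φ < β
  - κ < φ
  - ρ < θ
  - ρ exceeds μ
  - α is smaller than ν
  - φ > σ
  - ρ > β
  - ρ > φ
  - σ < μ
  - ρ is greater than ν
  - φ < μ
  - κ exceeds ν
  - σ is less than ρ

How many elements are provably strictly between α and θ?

The relations place α below θ. An element lies strictly between them when it is forced above α and also forced below θ.
Above α: {ν, σ, κ, φ, μ, β, ρ}. Below θ: {ν, σ, κ, φ, μ, β, ρ}.
Intersection: {ν, σ, κ, φ, μ, β, ρ} — 7.

7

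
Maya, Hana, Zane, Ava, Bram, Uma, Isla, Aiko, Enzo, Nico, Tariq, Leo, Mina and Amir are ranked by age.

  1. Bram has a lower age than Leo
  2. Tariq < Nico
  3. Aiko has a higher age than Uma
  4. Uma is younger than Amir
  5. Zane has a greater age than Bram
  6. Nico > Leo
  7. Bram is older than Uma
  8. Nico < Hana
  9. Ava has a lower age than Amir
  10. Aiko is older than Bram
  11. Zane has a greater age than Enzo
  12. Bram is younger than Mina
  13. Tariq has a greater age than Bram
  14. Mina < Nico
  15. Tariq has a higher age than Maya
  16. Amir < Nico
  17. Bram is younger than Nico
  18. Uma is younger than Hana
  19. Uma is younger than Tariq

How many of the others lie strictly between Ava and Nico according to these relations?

1

Chaining upward from Ava reaches: Amir, Hana.
Chaining downward from Nico reaches: Uma, Maya, Bram, Amir, Mina, Tariq, Leo.
Strictly between Ava and Nico are those in both lists: Amir — 1 element.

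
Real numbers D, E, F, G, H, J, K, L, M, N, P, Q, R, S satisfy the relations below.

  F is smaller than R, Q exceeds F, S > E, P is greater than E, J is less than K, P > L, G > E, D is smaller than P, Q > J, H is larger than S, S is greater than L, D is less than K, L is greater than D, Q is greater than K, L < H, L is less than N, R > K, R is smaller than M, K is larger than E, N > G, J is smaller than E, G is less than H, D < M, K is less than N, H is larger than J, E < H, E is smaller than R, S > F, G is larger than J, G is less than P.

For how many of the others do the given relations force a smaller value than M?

6

From M the given relations immediately reach D, R.
From those, E, K, F — 5 in total.
From those, J — 6 in total.
Nothing else is reachable below M; 6 in all.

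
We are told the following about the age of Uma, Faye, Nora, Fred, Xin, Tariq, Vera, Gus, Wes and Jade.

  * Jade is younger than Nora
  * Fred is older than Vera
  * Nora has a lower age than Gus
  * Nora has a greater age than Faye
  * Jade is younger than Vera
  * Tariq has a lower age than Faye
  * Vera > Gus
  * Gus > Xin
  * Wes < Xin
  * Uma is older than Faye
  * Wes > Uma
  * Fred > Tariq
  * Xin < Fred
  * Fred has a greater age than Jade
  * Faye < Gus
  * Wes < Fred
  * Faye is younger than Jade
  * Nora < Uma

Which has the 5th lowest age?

Uma

Chaining the given pairs: Tariq < Faye < Jade < Nora < Uma < Wes < Xin < Gus < Vera < Fred.
Counting 5 from the smallest end gives Uma.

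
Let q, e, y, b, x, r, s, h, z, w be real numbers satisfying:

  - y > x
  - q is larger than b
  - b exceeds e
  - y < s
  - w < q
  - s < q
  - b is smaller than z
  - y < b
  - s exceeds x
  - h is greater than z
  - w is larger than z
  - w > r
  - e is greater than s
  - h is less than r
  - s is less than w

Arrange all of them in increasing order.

Nothing is placed below x, so it is least; from there x < y; y < s; s < e; e < b; b < z; z < h; h < r; r < w; w < q, each given directly.

x < y < s < e < b < z < h < r < w < q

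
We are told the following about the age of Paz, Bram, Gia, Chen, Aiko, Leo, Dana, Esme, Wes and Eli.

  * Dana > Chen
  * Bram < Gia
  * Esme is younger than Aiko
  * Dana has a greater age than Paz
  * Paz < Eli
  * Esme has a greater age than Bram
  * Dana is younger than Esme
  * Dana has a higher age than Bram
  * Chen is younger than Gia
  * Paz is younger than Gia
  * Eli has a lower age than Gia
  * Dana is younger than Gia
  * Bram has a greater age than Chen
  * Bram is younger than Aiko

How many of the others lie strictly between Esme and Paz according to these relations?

1

The relations place Paz below Esme. An element lies strictly between them when it is forced above Paz and also forced below Esme.
Above Paz: {Eli, Dana, Aiko, Gia}. Below Esme: {Chen, Bram, Dana}.
Intersection: {Dana} — 1.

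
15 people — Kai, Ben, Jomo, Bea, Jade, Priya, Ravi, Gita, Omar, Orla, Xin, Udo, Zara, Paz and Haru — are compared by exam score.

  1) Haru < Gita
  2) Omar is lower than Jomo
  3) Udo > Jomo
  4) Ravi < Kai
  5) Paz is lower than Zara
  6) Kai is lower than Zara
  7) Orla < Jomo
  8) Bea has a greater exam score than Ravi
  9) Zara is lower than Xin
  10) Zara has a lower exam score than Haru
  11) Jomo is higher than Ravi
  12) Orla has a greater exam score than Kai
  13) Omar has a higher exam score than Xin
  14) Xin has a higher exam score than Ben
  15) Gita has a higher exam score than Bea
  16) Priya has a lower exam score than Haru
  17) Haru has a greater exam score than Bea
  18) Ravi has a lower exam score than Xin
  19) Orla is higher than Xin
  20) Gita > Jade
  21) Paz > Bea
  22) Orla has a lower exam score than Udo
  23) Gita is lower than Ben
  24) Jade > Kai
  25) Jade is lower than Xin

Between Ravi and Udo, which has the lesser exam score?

Ravi

Ravi < Bea < Paz < Zara < Haru < Gita < Ben < Xin < Orla < Jomo < Udo, by transitivity through Bea, Paz, Zara, Haru, Gita, Ben, Xin, Orla, Jomo.
So Ravi < Udo; Ravi is the lower of the two.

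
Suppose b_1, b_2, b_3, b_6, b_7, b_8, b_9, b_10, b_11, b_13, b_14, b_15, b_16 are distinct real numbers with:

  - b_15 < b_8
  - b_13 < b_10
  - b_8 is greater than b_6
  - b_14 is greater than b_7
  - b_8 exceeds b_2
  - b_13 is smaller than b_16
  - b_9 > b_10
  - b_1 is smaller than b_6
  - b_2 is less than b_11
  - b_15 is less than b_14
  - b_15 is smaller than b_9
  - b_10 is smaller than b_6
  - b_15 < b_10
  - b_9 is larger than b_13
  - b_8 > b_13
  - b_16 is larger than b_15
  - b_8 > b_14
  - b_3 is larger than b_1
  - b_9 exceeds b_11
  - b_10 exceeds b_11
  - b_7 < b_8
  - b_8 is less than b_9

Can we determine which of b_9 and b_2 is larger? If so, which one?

The relevant relations are b_2 < b_11; b_11 < b_10; b_10 < b_6; b_6 < b_8; b_8 < b_9.
Together: b_2 < b_11 < b_10 < b_6 < b_8 < b_9.
So b_9 is larger.

b_9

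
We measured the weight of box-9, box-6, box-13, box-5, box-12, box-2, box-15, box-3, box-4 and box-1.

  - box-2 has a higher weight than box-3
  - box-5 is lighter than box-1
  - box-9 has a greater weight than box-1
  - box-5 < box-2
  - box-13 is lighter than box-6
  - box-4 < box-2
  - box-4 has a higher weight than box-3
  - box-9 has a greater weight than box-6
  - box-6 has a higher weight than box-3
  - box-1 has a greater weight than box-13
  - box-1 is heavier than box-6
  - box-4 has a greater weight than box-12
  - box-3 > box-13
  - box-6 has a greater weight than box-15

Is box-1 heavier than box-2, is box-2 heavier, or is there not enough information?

Following every chain through box-2: below box-2 we get box-5, box-12, box-13, box-3, box-4.
box-1 is not reached, and no chain runs the other way from box-1 to box-2.
So the given relations leave the order of box-2 and box-1 undetermined.

undetermined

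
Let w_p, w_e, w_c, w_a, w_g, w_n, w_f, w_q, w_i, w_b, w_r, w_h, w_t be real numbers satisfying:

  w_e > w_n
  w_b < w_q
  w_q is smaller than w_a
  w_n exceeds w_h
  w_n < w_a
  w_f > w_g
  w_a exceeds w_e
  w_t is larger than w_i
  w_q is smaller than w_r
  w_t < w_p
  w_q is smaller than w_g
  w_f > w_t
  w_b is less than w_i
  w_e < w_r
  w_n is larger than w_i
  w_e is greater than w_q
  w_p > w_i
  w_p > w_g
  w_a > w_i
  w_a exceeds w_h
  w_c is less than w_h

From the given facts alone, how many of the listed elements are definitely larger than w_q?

Directly above w_q: w_e, w_g, w_r, w_a.
One step further: w_f, w_p (6 so far).
Nothing else is reachable above w_q; 6 in all.

6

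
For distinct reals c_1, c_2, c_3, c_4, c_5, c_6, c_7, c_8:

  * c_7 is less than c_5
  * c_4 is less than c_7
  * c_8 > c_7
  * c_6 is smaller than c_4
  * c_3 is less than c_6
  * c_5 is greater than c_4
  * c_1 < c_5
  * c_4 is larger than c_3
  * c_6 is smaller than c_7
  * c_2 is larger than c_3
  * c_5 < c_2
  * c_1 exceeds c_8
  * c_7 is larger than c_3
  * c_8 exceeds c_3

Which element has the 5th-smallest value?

c_8

Chaining the given pairs: c_3 < c_6 < c_4 < c_7 < c_8 < c_1 < c_5 < c_2.
Counting 5 from the smallest end gives c_8.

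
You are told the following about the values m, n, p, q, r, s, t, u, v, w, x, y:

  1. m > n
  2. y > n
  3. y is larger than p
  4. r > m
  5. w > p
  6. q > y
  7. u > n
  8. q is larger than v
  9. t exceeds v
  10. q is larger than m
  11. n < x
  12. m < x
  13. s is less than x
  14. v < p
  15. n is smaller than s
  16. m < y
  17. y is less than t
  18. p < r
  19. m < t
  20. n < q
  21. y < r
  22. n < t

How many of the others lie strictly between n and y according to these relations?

1

Chaining upward from n reaches: s, m, x, q, t, u, r.
Chaining downward from y reaches: v, p, m.
Strictly between n and y are those in both lists: m — 1 element.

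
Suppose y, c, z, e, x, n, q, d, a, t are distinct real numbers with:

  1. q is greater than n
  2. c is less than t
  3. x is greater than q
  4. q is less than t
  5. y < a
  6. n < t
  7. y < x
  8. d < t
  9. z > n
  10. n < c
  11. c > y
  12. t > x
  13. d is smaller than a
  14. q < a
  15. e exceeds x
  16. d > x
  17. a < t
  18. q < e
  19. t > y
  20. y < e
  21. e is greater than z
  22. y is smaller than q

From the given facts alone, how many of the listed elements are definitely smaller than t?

The elements the relations force below t are y, n, q, x, d, c, a — no chain reaches any other.
That is 7.

7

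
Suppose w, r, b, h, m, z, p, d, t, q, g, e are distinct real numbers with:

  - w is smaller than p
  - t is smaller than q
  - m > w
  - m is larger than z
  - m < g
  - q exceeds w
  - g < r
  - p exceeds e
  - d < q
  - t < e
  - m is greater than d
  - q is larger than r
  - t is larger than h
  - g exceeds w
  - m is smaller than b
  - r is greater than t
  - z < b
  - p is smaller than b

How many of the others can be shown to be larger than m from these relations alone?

4

Directly above m: g, b.
One step further: r (3 so far).
One step further: q (4 so far).
Nothing else is reachable above m; 4 in all.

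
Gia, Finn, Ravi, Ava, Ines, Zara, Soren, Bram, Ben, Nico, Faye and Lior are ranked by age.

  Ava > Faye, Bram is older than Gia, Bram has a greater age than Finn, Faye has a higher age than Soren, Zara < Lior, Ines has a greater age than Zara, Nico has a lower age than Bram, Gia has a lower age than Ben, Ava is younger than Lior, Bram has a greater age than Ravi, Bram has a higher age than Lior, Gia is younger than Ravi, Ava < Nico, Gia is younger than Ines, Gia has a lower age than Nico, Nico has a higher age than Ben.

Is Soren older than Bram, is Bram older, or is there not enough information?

Link the given pairs in sequence: Soren < Faye; Faye < Ava; Ava < Nico; Nico < Bram.
Chaining these gives Soren < Faye < Ava < Nico < Bram.
So Bram is older.

Bram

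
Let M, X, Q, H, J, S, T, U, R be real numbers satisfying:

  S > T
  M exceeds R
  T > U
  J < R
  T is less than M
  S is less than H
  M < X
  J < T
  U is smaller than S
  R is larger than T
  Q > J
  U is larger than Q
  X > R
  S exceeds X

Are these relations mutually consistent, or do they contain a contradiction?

The single ordering J < Q < U < T < R < M < X < S < H satisfies every listed relation, so no contradiction arises.

consistent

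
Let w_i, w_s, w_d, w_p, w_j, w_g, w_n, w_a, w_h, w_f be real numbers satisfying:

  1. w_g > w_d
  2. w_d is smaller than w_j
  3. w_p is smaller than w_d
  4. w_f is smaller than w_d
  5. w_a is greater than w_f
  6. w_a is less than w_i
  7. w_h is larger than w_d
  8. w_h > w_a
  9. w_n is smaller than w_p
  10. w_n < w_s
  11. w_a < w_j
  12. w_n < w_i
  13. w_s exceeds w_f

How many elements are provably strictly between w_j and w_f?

The relations place w_f below w_j. An element lies strictly between them when it is forced above w_f and also forced below w_j.
Above w_f: {w_a, w_d, w_g, w_i, w_s, w_h}. Below w_j: {w_n, w_p, w_a, w_d}.
Intersection: {w_a, w_d} — 2.

2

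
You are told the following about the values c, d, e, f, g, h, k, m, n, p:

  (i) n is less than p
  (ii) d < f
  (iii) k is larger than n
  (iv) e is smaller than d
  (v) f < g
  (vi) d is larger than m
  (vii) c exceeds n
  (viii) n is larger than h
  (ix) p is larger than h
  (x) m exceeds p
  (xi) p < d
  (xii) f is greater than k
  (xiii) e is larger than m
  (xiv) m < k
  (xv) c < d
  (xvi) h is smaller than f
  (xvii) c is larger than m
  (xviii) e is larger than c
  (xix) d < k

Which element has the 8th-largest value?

p

Chaining the given pairs: h < n < p < m < c < e < d < k < f < g.
The 8th largest is p.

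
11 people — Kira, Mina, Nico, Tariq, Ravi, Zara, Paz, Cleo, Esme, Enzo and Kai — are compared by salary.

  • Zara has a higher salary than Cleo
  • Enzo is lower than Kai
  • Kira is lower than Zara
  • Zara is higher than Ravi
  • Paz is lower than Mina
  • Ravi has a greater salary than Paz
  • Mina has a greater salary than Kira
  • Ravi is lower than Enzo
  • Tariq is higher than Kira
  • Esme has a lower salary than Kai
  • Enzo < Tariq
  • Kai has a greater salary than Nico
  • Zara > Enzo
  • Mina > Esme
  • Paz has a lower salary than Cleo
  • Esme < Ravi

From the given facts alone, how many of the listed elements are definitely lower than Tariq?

5

Directly below Tariq: Kira, Enzo.
One step further: Ravi (3 so far).
One step further: Paz, Esme (5 so far).
Nothing else is reachable below Tariq; 5 in all.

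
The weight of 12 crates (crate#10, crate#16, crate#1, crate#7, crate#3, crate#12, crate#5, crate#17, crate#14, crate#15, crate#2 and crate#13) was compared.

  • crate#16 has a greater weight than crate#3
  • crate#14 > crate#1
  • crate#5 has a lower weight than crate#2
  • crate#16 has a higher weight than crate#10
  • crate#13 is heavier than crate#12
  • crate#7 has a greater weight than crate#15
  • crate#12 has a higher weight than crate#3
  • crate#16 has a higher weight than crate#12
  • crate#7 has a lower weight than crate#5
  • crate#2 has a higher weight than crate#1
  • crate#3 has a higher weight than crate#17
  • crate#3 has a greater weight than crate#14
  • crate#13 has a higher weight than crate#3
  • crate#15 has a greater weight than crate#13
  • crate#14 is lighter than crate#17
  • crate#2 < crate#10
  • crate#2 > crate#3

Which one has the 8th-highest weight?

crate#12

Chaining the given pairs: crate#1 < crate#14 < crate#17 < crate#3 < crate#12 < crate#13 < crate#15 < crate#7 < crate#5 < crate#2 < crate#10 < crate#16.
The 8th largest is crate#12.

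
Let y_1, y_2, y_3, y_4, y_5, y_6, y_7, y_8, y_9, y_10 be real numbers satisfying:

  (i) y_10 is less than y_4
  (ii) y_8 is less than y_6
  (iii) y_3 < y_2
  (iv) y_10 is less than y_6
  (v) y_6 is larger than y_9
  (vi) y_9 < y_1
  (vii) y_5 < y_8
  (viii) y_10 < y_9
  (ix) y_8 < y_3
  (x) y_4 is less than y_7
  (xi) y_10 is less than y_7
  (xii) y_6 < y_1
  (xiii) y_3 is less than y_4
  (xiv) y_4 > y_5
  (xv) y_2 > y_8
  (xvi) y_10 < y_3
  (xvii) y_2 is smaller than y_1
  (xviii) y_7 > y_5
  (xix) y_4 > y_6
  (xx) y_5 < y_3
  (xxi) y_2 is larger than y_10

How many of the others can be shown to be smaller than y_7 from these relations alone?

7

From y_7 the given relations immediately reach y_5, y_10, y_4.
From those, y_3, y_6 — 5 in total.
From those, y_8, y_9 — 7 in total.
Nothing else is reachable below y_7; 7 in all.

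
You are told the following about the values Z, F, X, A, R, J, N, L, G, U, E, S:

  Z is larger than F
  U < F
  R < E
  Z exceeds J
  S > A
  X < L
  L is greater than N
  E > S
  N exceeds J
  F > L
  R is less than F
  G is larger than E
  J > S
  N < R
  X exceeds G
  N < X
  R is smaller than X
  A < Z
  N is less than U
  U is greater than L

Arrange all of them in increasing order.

A < S < J < N < R < E < G < X < L < U < F < Z

Nothing is placed below A, so it is least; from there A < S; S < J; J < N; N < R; R < E; E < G; G < X; X < L; L < U; U < F; F < Z, each given directly.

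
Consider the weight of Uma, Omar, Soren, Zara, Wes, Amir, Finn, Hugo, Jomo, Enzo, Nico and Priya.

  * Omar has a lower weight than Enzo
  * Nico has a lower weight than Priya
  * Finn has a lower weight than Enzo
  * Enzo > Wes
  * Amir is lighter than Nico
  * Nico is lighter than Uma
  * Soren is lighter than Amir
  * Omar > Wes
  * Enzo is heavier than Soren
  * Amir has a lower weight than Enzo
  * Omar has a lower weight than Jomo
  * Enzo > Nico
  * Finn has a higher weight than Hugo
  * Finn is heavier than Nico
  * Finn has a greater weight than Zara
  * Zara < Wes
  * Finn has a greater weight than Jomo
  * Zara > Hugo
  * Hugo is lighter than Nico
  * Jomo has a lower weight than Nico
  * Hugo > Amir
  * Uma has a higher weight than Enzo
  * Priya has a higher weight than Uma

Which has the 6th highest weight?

The consecutive relations fix a unique order: Soren < Amir < Hugo < Zara < Wes < Omar < Jomo < Nico < Finn < Enzo < Uma < Priya.
Counting 6 from the largest end gives Jomo.

Jomo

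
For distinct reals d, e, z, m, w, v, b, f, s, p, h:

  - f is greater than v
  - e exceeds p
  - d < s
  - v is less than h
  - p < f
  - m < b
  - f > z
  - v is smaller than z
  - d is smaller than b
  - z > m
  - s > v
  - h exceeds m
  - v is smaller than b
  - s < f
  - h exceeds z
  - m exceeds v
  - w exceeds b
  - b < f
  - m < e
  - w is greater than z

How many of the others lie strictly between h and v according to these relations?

2

The relations place v below h. An element lies strictly between them when it is forced above v and also forced below h.
Above v: {m, s, z, b, w, f, e}. Below h: {m, z}.
Intersection: {m, z} — 2.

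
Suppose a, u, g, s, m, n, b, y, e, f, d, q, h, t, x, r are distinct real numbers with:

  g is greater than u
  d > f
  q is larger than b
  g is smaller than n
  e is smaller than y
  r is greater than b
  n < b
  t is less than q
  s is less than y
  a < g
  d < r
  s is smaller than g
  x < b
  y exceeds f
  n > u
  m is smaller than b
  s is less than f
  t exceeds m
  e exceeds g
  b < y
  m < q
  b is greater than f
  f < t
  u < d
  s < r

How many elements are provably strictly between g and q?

2

Chaining upward from g reaches: n, e, b, y, r.
Chaining downward from q reaches: s, u, f, a, n, m, x, t, b.
Strictly between g and q are those in both lists: n, b — 2 elements.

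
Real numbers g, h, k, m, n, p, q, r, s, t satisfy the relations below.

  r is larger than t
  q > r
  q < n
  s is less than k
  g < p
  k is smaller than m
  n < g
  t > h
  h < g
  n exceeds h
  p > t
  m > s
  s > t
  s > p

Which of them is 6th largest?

Chaining the given pairs: h < t < r < q < n < g < p < s < k < m.
Counting 6 from the largest end gives n.

n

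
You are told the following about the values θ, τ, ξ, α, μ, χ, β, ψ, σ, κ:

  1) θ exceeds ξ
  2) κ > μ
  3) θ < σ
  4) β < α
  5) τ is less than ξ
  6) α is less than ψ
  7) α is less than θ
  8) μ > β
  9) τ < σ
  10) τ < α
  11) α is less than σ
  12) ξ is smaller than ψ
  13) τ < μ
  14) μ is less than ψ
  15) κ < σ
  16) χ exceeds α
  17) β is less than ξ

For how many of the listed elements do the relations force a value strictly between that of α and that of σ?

The relations place α below σ. An element lies strictly between them when it is forced above α and also forced below σ.
Above α: {θ, χ, ψ}. Below σ: {τ, β, μ, ξ, θ, κ}.
Intersection: {θ} — 1.

1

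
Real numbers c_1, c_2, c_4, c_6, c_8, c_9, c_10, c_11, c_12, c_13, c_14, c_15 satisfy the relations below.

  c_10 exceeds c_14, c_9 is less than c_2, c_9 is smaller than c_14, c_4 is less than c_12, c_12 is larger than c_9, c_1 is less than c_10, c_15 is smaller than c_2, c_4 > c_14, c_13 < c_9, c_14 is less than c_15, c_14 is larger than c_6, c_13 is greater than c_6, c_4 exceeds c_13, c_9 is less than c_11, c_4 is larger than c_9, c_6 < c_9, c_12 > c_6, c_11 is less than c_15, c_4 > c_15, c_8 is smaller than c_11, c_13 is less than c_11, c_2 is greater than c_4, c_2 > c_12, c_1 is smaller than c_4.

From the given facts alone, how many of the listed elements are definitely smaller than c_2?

Directly below c_2: c_9, c_15, c_4, c_12.
One step further: c_6, c_13, c_1, c_14, c_11 (9 so far).
One step further: c_8 (10 so far).
No other element is forced below c_2 by the given relations, so the count is 10.

10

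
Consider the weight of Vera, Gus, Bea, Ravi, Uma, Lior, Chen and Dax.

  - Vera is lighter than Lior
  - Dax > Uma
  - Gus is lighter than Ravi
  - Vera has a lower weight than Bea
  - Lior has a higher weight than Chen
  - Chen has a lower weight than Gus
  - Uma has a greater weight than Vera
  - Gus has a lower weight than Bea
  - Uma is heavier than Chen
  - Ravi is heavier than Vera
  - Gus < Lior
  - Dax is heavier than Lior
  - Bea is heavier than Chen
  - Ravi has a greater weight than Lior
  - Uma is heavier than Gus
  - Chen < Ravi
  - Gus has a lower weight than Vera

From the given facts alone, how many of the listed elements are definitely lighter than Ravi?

4

Directly below Ravi: Chen, Gus, Vera, Lior.
Nothing else is reachable below Ravi; 4 in all.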